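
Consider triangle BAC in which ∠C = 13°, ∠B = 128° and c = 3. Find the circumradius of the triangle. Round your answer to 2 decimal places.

The third angle is ∠A = 180° − ∠C − ∠B = 39.00°.
Law of sines: b = c·sin B/sin C ≈ 10.509.
Law of sines: a = c·sin A/sin C ≈ 8.3928.
Circumradius = c/(2 sin C) ≈ 6.6681.

R ≈ 6.67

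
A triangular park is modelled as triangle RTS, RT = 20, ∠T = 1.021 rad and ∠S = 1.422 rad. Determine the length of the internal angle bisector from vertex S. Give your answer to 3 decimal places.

t_S ≈ 11.235

The third angle is ∠R = π − ∠T − ∠S = 0.699 rad.
Law of sines: TS = RT·sin R/sin S ≈ 13.007.
Law of sines: SR = RT·sin T/sin S ≈ 17.243.
The bisector from S has length 2·TS·SR·cos(∠S/2)/(TS+SR) ≈ 11.235.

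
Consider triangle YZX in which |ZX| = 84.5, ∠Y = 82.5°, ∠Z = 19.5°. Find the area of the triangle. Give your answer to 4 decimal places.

1175.7487

The third angle is ∠X = 180° − ∠Y − ∠Z = 78.00°.
Law of sines: |XY| = |ZX|·sin Z/sin Y ≈ 28.45.
Law of sines: |YZ| = |ZX|·sin X/sin Y ≈ 83.367.
Area = ½·|ZX|·|XY|·sin X ≈ 1175.7.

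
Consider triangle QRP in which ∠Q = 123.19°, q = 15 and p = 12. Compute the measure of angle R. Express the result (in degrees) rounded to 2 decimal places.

Law of sines: sin P = p·sin Q/q ≈ 0.66949.
Since q ≥ p, only the acute value applies: ∠P ≈ 42.03°.
Then ∠R = 180° − ∠Q − ∠P ≈ 14.78°.

∠R ≈ 14.78°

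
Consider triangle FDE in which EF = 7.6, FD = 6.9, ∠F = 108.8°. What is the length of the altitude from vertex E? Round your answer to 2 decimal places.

7.19

By the law of cosines, DE² = EF² + FD² − 2·EF·FD·cos F = 139.17, so DE ≈ 11.797.
Area = ½·EF·FD·sin F ≈ 24.821.
The altitude from E has length 2·area/FD ≈ 7.1945.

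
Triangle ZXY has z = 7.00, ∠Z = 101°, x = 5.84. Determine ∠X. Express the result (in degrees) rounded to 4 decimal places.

54.9806

Law of sines: sin X = x·sin Z/z ≈ 0.81896.
Since z ≥ x, only the acute value applies: ∠X ≈ 54.98°.
Then ∠Y = 180° − ∠Z − ∠X ≈ 24.02°.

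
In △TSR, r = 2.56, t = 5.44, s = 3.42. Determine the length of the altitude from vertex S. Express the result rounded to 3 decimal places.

h_S ≈ 1.950

Semiperimeter p = (5.44 + 3.42 + 2.56)/2 = 5.71.
Heron's formula: area = √(5.71·0.27·2.29·3.15) ≈ 3.3348.
The altitude from S has length 2·area/s ≈ 1.9502.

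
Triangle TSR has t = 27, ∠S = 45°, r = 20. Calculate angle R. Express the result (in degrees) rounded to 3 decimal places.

By the law of cosines, s² = r² + t² − 2·r·t·cos S = 365.32, so s ≈ 19.113.
Law of cosines again: cos R = (t² + s² − r²)/(2·t·s) ≈ 0.67271, so ∠R ≈ 47.72°.

47.723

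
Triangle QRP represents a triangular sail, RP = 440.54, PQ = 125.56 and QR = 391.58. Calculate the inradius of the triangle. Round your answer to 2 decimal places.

r ≈ 49.66

Semiperimeter s = (440.54 + 125.56 + 391.58)/2 = 478.84.
Heron's formula: area = √(478.84·38.3·353.28·87.26) ≈ 23777.
Inradius = area/s = 23777/478.84 ≈ 49.656.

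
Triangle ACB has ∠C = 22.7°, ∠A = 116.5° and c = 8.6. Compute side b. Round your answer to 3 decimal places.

14.562

The third angle is ∠B = 180° − ∠A − ∠C = 40.80°.
Law of sines: b = c·sin B/sin C ≈ 14.562.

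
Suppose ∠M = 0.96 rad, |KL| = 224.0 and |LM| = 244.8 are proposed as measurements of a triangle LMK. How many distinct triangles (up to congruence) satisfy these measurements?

|LM|·sin M = 244.8·sin(0.96 rad) ≈ 200.5.
Since |LM| sin M < |KL| < |LM| (200.5 < 224.0 < 244.8), two triangles exist.

2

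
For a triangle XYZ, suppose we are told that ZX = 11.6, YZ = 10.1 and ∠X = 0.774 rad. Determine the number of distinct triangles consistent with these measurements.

2

ZX·sin X = 11.6·sin(0.774 rad) ≈ 8.108.
Since ZX sin X < YZ < ZX (8.108 < 10.1 < 11.6), two triangles exist.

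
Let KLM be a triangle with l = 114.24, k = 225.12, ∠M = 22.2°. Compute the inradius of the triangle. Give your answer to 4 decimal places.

By the law of cosines, m² = k² + l² − 2·k·l·cos M = 16107, so m ≈ 126.91.
Area = ½·k·l·sin M ≈ 4858.6.
Semiperimeter s = (225.12+114.24+126.91)/2 = 233.14.
Inradius = area/s = 4858.6/233.14 ≈ 20.84.

r ≈ 20.8401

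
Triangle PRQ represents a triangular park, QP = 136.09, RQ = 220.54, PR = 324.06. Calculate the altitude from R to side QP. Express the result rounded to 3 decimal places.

h_R ≈ 171.152

Semiperimeter s = (220.54 + 136.09 + 324.06)/2 = 340.35.
Heron's formula: area = √(340.35·119.81·204.26·16.285) ≈ 11646.
The altitude from R has length 2·area/QP ≈ 171.15.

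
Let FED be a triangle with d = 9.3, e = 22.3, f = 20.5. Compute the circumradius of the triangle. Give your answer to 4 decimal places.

R ≈ 11.1534

By the law of cosines, cos F = (e² + d² − f²) / (2·e·d) ≈ 0.39426, so ∠F ≈ 66.78°.
Circumradius = f/(2 sin F) ≈ 11.153.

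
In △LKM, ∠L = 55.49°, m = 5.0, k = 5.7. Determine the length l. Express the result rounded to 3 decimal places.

5.020

By the law of cosines, l² = k² + m² − 2·k·m·cos L = 25.197, so l ≈ 5.0196.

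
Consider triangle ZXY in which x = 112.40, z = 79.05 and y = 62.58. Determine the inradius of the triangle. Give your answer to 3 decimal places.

r ≈ 18.858

Semiperimeter s = (79.05 + 112.4 + 62.58)/2 = 127.01.
Heron's formula: area = √(127.01·47.965·14.615·64.435) ≈ 2395.2.
Inradius = area/s = 2395.2/127.01 ≈ 18.858.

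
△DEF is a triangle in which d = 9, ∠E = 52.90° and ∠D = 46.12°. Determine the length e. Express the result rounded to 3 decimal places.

The third angle is ∠F = 180° − ∠D − ∠E = 80.98°.
Law of sines: e = d·sin E/sin D ≈ 9.9588.

9.959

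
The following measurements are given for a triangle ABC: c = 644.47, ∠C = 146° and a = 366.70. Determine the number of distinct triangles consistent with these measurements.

a·sin C = 366.70·sin(146°) ≈ 205.1.
Since ∠C is not acute, a triangle exists only if c > a; here c > a, so there is exactly one triangle.

1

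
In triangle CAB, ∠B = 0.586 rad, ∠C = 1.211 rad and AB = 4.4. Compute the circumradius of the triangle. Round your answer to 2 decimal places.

R ≈ 2.35

The third angle is ∠A = π − ∠B − ∠C = 1.345 rad.
Law of sines: BC = AB·sin A/sin C ≈ 4.5813.
Law of sines: CA = AB·sin B/sin C ≈ 2.5998.
Circumradius = AB/(2 sin C) ≈ 2.3505.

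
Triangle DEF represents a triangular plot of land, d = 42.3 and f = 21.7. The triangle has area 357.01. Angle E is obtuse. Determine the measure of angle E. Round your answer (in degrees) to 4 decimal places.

From area = ½·f·d·sin E, we get sin E = 2·area/(f·d) ≈ 0.77788.
Taking the obtuse solution, ∠E ≈ 128.93°.

128.9335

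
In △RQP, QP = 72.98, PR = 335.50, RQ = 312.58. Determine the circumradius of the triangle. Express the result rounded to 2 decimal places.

By the law of cosines, cos R = (PR² + RQ² − QP²) / (2·PR·RQ) ≈ 0.97711, so ∠R ≈ 12.28°.
Circumradius = QP/(2 sin R) ≈ 171.53.

171.53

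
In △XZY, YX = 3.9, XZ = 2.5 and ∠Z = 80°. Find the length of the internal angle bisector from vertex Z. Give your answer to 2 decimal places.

t_Z ≈ 2.22

Law of sines: sin Y = XZ·sin Z/YX ≈ 0.63129.
Since YX ≥ XZ, only the acute value applies: ∠Y ≈ 39.15°.
Then ∠X = 180° − ∠Z − ∠Y ≈ 60.85°.
Law of sines gives ZY = YX·sin X/sin Z ≈ 3.4588.
The bisector from Z has length 2·XZ·ZY·cos(∠Z/2)/(XZ+ZY) ≈ 2.2233.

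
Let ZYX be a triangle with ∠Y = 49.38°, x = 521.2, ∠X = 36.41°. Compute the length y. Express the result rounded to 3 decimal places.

The third angle is ∠Z = 180° − ∠Y − ∠X = 94.21°.
Law of sines: y = x·sin Y/sin X ≈ 666.51.

666.511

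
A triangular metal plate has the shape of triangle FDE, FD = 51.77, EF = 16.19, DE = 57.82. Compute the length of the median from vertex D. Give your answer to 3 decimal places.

54.278

Median from D: ½√(2·FD² + 2·DE² − EF²) ≈ 54.278.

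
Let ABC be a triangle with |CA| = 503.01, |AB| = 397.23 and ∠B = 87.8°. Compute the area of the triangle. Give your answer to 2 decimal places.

Law of sines: sin C = |AB|·sin B/|CA| ≈ 0.78912.
Since |CA| ≥ |AB|, only the acute value applies: ∠C ≈ 52.10°.
Then ∠A = 180° − ∠B − ∠C ≈ 40.10°.
Law of sines gives |BC| = |CA|·sin A/sin B ≈ 324.21.
Area = ½·|CA|·|AB|·sin A ≈ 64346.

64346.43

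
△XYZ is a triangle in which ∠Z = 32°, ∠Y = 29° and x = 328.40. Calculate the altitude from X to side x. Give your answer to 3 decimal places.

96.464

The third angle is ∠X = 180° − ∠Y − ∠Z = 119.00°.
Law of sines: y = x·sin Y/sin X ≈ 182.04.
Law of sines: z = x·sin Z/sin X ≈ 198.97.
Area = ½·x·y·sin Z ≈ 15839.
The altitude from X has length 2·area/x ≈ 96.464.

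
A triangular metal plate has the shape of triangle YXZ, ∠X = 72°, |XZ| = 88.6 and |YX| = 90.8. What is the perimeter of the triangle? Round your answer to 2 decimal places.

By the law of cosines, |ZY|² = |YX|² + |XZ|² − 2·|YX|·|XZ|·cos X = 11123, so |ZY| ≈ 105.46.
Semiperimeter s = (88.6+105.46+90.8)/2 = 142.43.
Perimeter = 88.6 + 105.46 + 90.8 = 284.86.

perimeter ≈ 284.86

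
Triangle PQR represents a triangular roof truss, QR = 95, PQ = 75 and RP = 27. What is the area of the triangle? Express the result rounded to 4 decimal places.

Semiperimeter s = (95 + 27 + 75)/2 = 98.5.
Heron's formula: area = √(98.5·3.5·71.5·23.5) ≈ 761.1.

area ≈ 761.0954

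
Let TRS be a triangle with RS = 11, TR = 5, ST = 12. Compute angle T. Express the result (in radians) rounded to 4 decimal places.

By the law of cosines, cos T = (ST² + TR² − RS²) / (2·ST·TR) ≈ 0.40000, so ∠T ≈ 1.1593 rad.

∠T ≈ 1.1593 rad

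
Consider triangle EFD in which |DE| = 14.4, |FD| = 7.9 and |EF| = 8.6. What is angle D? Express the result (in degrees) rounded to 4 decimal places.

By the law of cosines, cos D = (|FD|² + |DE|² − |EF|²) / (2·|FD|·|DE|) ≈ 0.86063, so ∠D ≈ 30.61°.

∠D ≈ 30.6129°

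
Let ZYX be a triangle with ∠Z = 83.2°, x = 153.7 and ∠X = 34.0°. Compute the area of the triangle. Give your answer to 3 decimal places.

18655.005

The third angle is ∠Y = 180° − ∠X − ∠Z = 62.80°.
Law of sines: z = x·sin Z/sin X ≈ 272.93.
Law of sines: y = x·sin Y/sin X ≈ 244.47.
Area = ½·x·z·sin Y ≈ 18655.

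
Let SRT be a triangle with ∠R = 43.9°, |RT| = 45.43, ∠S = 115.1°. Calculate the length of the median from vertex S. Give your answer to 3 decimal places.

m_S ≈ 15.833

The third angle is ∠T = 180° − ∠S − ∠R = 21.00°.
Law of sines: |TS| = |RT|·sin R/sin S ≈ 34.786.
Law of sines: |SR| = |RT|·sin T/sin S ≈ 17.978.
Median from S: ½√(2·|TS|² + 2·|SR|² − |RT|²) ≈ 15.833.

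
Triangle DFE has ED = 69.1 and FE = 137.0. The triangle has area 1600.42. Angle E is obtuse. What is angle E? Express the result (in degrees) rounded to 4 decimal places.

160.2379

From area = ½·FE·ED·sin E, we get sin E = 2·area/(FE·ED) ≈ 0.33812.
Taking the obtuse solution, ∠E ≈ 160.24°.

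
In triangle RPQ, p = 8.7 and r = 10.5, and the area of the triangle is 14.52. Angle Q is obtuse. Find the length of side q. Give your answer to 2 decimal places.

From area = ½·r·p·sin Q, we get sin Q = 2·area/(r·p) ≈ 0.31790.
Taking the obtuse solution, ∠Q ≈ 161.46°.
Law of cosines then gives q ≈ 18.952.

18.95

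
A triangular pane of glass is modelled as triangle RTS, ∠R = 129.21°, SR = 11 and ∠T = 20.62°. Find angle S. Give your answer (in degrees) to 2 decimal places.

∠S ≈ 30.17°

The third angle is ∠S = 180° − ∠R − ∠T = 30.17°.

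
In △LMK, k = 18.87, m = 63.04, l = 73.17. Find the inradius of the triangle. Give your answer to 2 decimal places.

6.92

Semiperimeter s = (73.17 + 63.04 + 18.87)/2 = 77.54.
Heron's formula: area = √(77.54·4.37·14.5·58.67) ≈ 536.9.
Inradius = area/s = 536.9/77.54 ≈ 6.9242.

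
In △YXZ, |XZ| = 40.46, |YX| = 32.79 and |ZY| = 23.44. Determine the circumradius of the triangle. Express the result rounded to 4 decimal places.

By the law of cosines, cos Y = (|ZY|² + |YX|² − |XZ|²) / (2·|ZY|·|YX|) ≈ -0.00806, so ∠Y ≈ 90.46°.
Circumradius = |XZ|/(2 sin Y) ≈ 20.231.

R ≈ 20.2307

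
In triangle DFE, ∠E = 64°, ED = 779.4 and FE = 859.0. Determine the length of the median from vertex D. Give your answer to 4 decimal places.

706.0050

By the law of cosines, DF² = FE² + ED² − 2·FE·ED·cos E = 7.5836e+05, so DF ≈ 870.84.
Median from D: ½√(2·ED² + 2·DF² − FE²) ≈ 706.01.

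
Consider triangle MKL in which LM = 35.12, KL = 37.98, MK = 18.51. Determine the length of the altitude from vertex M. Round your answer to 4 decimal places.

Semiperimeter s = (37.98 + 35.12 + 18.51)/2 = 45.805.
Heron's formula: area = √(45.805·7.825·10.685·27.295) ≈ 323.32.
The altitude from M has length 2·area/KL ≈ 17.026.

h_M ≈ 17.0256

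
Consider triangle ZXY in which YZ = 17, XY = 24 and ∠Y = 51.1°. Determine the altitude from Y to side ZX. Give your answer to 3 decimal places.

h_Y ≈ 16.910

By the law of cosines, ZX² = XY² + YZ² − 2·XY·YZ·cos Y = 352.58, so ZX ≈ 18.777.
Area = ½·XY·YZ·sin Y ≈ 158.76.
The altitude from Y has length 2·area/ZX ≈ 16.91.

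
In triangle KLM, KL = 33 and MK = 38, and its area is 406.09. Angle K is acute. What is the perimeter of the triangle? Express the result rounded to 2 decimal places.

perimeter ≈ 95.94

From area = ½·MK·KL·sin K, we get sin K = 2·area/(MK·KL) ≈ 0.64767.
Taking the acute solution, ∠K ≈ 40.37°.
Law of cosines then gives LM ≈ 24.942.
Perimeter = 24.942 + 38 + 33 = 95.942.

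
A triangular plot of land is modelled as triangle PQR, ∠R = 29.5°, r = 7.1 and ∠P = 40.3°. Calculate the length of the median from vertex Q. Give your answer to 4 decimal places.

The third angle is ∠Q = 180° − ∠R − ∠P = 110.20°.
Law of sines: p = r·sin P/sin R ≈ 9.3257.
Law of sines: q = r·sin Q/sin R ≈ 13.532.
Median from Q: ½√(2·r² + 2·p² − q²) ≈ 4.7868.

4.7868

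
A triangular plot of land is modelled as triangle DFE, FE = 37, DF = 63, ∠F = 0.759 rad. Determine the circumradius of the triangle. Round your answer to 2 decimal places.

By the law of cosines, ED² = DF² + FE² − 2·DF·FE·cos F = 1955.6, so ED ≈ 44.222.
Area = ½·DF·FE·sin F ≈ 802.09.
Circumradius = ED/(2 sin F) ≈ 32.129.

R ≈ 32.13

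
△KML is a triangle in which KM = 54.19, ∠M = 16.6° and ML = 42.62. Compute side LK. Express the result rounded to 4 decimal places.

By the law of cosines, LK² = KM² + ML² − 2·KM·ML·cos M = 326.38, so LK ≈ 18.066.

18.0660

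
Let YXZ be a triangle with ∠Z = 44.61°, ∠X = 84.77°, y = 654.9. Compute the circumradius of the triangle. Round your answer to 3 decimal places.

423.634

The third angle is ∠Y = 180° − ∠X − ∠Z = 50.62°.
Law of sines: x = y·sin X/sin Y ≈ 843.74.
Law of sines: z = y·sin Z/sin Y ≈ 595.02.
Circumradius = y/(2 sin Y) ≈ 423.63.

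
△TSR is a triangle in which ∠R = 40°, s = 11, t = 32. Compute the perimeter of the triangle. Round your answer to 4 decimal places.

By the law of cosines, r² = t² + s² − 2·t·s·cos R = 605.7, so r ≈ 24.611.
Semiperimeter p = (32+11+24.611)/2 = 33.806.
Perimeter = 32 + 11 + 24.611 = 67.611.

67.6111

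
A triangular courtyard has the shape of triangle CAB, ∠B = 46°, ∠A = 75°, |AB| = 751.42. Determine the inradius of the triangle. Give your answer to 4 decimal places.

The third angle is ∠C = 180° − ∠A − ∠B = 59.00°.
Law of sines: |BC| = |AB|·sin A/sin C ≈ 846.76.
Law of sines: |CA| = |AB|·sin B/sin C ≈ 630.6.
Area = ½·|AB|·|BC|·sin B ≈ 2.2885e+05.
Semiperimeter s = (751.42+846.76+630.6)/2 = 1114.4.
Inradius = area/s = 2.2885e+05/1114.4 ≈ 205.36.

205.3578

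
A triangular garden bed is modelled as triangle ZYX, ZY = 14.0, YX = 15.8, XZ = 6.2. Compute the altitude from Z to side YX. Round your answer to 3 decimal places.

Semiperimeter s = (15.8 + 6.2 + 14)/2 = 18.
Heron's formula: area = √(18·2.2·11.8·4) ≈ 43.233.
The altitude from Z has length 2·area/YX ≈ 5.4726.

h_Z ≈ 5.473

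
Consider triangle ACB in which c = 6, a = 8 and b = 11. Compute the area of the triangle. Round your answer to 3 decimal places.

Semiperimeter s = (8 + 6 + 11)/2 = 12.5.
Heron's formula: area = √(12.5·4.5·6.5·1.5) ≈ 23.419.

23.419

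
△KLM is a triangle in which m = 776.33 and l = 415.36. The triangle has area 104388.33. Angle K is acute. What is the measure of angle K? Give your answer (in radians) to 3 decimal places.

∠K ≈ 0.704 rad

From area = ½·l·m·sin K, we get sin K = 2·area/(l·m) ≈ 0.64746.
Taking the acute solution, ∠K ≈ 0.704 rad.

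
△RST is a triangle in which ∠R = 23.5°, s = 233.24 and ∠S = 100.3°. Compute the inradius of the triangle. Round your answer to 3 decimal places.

34.913

The third angle is ∠T = 180° − ∠R − ∠S = 56.20°.
Law of sines: r = s·sin R/sin S ≈ 94.528.
Law of sines: t = s·sin T/sin S ≈ 196.99.
Area = ½·s·r·sin T ≈ 9160.6.
Semiperimeter p = (94.528+233.24+196.99)/2 = 262.38.
Inradius = area/p = 9160.6/262.38 ≈ 34.913.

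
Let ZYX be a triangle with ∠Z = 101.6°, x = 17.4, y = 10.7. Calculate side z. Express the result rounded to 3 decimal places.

By the law of cosines, z² = y² + x² − 2·y·x·cos Z = 492.12, so z ≈ 22.184.

22.184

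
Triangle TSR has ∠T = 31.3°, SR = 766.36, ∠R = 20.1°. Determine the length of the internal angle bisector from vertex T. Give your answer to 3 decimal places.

The third angle is ∠S = 180° − ∠R − ∠T = 128.60°.
Law of sines: RT = SR·sin S/sin T ≈ 1152.8.
Law of sines: TS = SR·sin R/sin T ≈ 506.94.
The bisector from T has length 2·RT·TS·cos(∠T/2)/(RT+TS) ≈ 678.11.

678.113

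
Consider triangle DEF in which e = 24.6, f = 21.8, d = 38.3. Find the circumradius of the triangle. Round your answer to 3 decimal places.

By the law of cosines, cos D = (e² + f² − d²) / (2·e·f) ≈ -0.36034, so ∠D ≈ 111.12°.
Circumradius = d/(2 sin D) ≈ 20.529.

20.529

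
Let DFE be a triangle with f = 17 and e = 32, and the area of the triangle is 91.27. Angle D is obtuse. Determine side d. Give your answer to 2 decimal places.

From area = ½·f·e·sin D, we get sin D = 2·area/(f·e) ≈ 0.33555.
Taking the obtuse solution, ∠D ≈ 2.7994 rad.
Law of cosines then gives d ≈ 48.352.

48.35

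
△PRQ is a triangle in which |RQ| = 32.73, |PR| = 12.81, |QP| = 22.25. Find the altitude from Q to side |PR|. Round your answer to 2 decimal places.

15.37

Semiperimeter s = (32.73 + 22.25 + 12.81)/2 = 33.895.
Heron's formula: area = √(33.895·1.165·11.645·21.085) ≈ 98.466.
The altitude from Q has length 2·area/|PR| ≈ 15.373.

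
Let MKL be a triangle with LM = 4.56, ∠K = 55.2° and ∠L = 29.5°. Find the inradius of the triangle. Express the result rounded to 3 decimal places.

The third angle is ∠M = 180° − ∠K − ∠L = 95.30°.
Law of sines: KL = LM·sin M/sin K ≈ 5.5295.
Law of sines: MK = LM·sin L/sin K ≈ 2.7345.
Area = ½·LM·KL·sin L ≈ 6.2081.
Semiperimeter s = (5.5295+4.56+2.7345)/2 = 6.412.
Inradius = area/s = 6.2081/6.412 ≈ 0.9682.

0.968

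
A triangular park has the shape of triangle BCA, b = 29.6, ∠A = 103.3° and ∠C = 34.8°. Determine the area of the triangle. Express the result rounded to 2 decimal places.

The third angle is ∠B = 180° − ∠C − ∠A = 41.90°.
Law of sines: c = b·sin C/sin B ≈ 25.295.
Law of sines: a = b·sin A/sin B ≈ 43.134.
Area = ½·b·c·sin A ≈ 364.33.

area ≈ 364.33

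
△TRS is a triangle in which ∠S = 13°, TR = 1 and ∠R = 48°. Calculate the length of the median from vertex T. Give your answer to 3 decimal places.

1.476

The third angle is ∠T = 180° − ∠R − ∠S = 119.00°.
Law of sines: RS = TR·sin T/sin S ≈ 3.888.
Law of sines: ST = TR·sin R/sin S ≈ 3.3036.
Median from T: ½√(2·ST² + 2·TR² − RS²) ≈ 1.4757.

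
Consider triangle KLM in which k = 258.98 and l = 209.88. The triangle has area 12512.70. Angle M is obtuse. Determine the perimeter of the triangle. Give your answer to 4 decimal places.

From area = ½·k·l·sin M, we get sin M = 2·area/(k·l) ≈ 0.46041.
Taking the obtuse solution, ∠M ≈ 152.59°.
Law of cosines then gives m ≈ 455.66.
Perimeter = 258.98 + 209.88 + 455.66 = 924.52.

perimeter ≈ 924.5160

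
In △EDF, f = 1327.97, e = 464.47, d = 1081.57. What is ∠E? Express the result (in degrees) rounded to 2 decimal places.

By the law of cosines, cos E = (d² + f² − e²) / (2·d·f) ≈ 0.94603, so ∠E ≈ 18.91°.

∠E ≈ 18.91°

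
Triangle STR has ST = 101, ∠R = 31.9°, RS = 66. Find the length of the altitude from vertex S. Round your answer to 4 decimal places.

34.8769

Law of sines: sin T = RS·sin R/ST ≈ 0.34532.
Since ST ≥ RS, only the acute value applies: ∠T ≈ 20.20°.
Then ∠S = 180° − ∠R − ∠T ≈ 127.90°.
Law of sines gives TR = ST·sin S/sin R ≈ 150.82.
Area = ½·ST·RS·sin S ≈ 2630.1.
The altitude from S has length 2·area/TR ≈ 34.877.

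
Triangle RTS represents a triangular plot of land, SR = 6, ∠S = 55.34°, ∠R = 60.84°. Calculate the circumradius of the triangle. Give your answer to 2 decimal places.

3.34

The third angle is ∠T = 180° − ∠S − ∠R = 63.82°.
Law of sines: TS = SR·sin R/sin T ≈ 5.8385.
Law of sines: RT = SR·sin S/sin T ≈ 5.4994.
Circumradius = SR/(2 sin T) ≈ 3.3429.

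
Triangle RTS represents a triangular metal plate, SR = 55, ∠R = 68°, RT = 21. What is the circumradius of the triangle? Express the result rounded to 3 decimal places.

By the law of cosines, TS² = SR² + RT² − 2·SR·RT·cos R = 2600.7, so TS ≈ 50.997.
Area = ½·SR·RT·sin R ≈ 535.45.
Circumradius = TS/(2 sin R) ≈ 27.501.

27.501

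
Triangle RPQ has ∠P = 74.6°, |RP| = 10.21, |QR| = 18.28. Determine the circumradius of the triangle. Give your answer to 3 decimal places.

9.480

Law of sines: sin Q = |RP|·sin P/|QR| ≈ 0.53848.
Since |QR| ≥ |RP|, only the acute value applies: ∠Q ≈ 32.58°.
Then ∠R = 180° − ∠P − ∠Q ≈ 72.82°.
Law of sines gives |PQ| = |QR|·sin R/sin P ≈ 18.115.
Circumradius = |QR|/(2 sin P) ≈ 9.4804.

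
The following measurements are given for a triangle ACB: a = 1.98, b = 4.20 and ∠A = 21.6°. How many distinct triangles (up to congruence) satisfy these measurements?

2

b·sin A = 4.20·sin(21.6°) ≈ 1.546.
Since b sin A < a < b (1.546 < 1.98 < 4.20), two triangles exist.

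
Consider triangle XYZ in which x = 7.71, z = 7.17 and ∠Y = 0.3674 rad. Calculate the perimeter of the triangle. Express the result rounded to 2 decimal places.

By the law of cosines, y² = z² + x² − 2·z·x·cos Y = 7.67, so y ≈ 2.7695.
Semiperimeter s = (7.71+2.7695+7.17)/2 = 8.8247.
Perimeter = 7.71 + 2.7695 + 7.17 = 17.649.

17.65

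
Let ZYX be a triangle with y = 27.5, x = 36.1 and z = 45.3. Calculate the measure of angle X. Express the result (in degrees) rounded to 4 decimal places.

By the law of cosines, cos X = (z² + y² − x²) / (2·z·y) ≈ 0.60411, so ∠X ≈ 52.84°.

∠X ≈ 52.8355°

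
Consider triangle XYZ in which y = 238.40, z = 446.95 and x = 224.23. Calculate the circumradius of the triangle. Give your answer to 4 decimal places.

R ≈ 447.8420

By the law of cosines, cos X = (y² + z² − x²) / (2·y·z) ≈ 0.96816, so ∠X ≈ 14.50°.
Circumradius = x/(2 sin X) ≈ 447.84.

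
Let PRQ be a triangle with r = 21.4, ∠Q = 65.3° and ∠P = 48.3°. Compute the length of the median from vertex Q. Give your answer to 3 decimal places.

m_Q ≈ 16.385

The third angle is ∠R = 180° − ∠Q − ∠P = 66.40°.
Law of sines: p = r·sin P/sin R ≈ 17.436.
Law of sines: q = r·sin Q/sin R ≈ 21.217.
Median from Q: ½√(2·p² + 2·r² − q²) ≈ 16.385.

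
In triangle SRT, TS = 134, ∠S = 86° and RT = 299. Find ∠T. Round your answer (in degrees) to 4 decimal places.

Law of sines: sin R = TS·sin S/RT ≈ 0.44707.
Since RT ≥ TS, only the acute value applies: ∠R ≈ 26.56°.
Then ∠T = 180° − ∠S − ∠R ≈ 67.44°.

∠T ≈ 67.4442°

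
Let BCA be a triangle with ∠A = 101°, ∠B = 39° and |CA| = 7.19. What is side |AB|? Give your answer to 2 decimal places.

7.34

The third angle is ∠C = 180° − ∠A − ∠B = 40.00°.
Law of sines: |AB| = |CA|·sin C/sin B ≈ 7.3439.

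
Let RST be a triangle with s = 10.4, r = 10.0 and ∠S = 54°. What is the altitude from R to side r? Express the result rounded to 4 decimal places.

Law of sines: sin R = r·sin S/s ≈ 0.77790.
Since s ≥ r, only the acute value applies: ∠R ≈ 51.07°.
Then ∠T = 180° − ∠S − ∠R ≈ 74.93°.
Law of sines gives t = s·sin T/sin S ≈ 12.413.
Area = ½·s·r·sin T ≈ 50.212.
The altitude from R has length 2·area/r ≈ 10.042.

h_R ≈ 10.0424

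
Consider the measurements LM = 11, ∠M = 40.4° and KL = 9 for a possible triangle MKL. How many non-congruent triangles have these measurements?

LM·sin M = 11·sin(40.4°) ≈ 7.129.
Since LM sin M < KL < LM (7.129 < 9 < 11), two triangles exist.

2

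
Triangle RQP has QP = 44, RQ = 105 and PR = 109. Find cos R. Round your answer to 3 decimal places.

0.916

By the law of cosines, cos R = (PR² + RQ² − QP²) / (2·PR·RQ) ≈ 0.91612, so ∠R ≈ 23.63°.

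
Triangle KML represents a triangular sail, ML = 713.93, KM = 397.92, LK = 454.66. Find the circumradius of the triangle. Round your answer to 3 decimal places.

389.432

By the law of cosines, cos K = (LK² + KM² − ML²) / (2·LK·KM) ≈ -0.39974, so ∠K ≈ 113.56°.
Circumradius = ML/(2 sin K) ≈ 389.43.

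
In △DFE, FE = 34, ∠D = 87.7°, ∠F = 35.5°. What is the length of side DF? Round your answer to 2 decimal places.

The third angle is ∠E = 180° − ∠D − ∠F = 56.80°.
Law of sines: DF = FE·sin E/sin D ≈ 28.473.

28.47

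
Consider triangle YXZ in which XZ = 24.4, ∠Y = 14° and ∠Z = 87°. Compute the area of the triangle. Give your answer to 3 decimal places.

The third angle is ∠X = 180° − ∠Z − ∠Y = 79.00°.
Law of sines: ZY = XZ·sin X/sin Y ≈ 99.006.
Law of sines: YX = XZ·sin Z/sin Y ≈ 100.72.
Area = ½·XZ·ZY·sin Z ≈ 1206.2.

1206.217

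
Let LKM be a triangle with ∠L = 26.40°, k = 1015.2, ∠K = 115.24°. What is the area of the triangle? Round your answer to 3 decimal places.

The third angle is ∠M = 180° − ∠L − ∠K = 38.36°.
Law of sines: l = k·sin L/sin K ≈ 499.04.
Law of sines: m = k·sin M/sin K ≈ 696.53.
Area = ½·k·l·sin M ≈ 1.5721e+05.

157205.015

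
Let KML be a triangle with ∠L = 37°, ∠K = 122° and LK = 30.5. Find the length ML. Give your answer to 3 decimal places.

72.176

The third angle is ∠M = 180° − ∠L − ∠K = 21.00°.
Law of sines: ML = LK·sin K/sin M ≈ 72.176.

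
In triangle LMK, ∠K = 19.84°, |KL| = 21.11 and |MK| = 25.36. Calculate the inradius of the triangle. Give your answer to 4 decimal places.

3.2735

By the law of cosines, |LM|² = |MK|² + |KL|² − 2·|MK|·|KL|·cos K = 81.615, so |LM| ≈ 9.0341.
Area = ½·|MK|·|KL|·sin K ≈ 90.847.
Semiperimeter s = (25.36+21.11+9.0341)/2 = 27.752.
Inradius = area/s = 90.847/27.752 ≈ 3.2735.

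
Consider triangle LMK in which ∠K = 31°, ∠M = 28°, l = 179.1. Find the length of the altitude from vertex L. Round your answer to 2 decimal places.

h_L ≈ 50.52

The third angle is ∠L = 180° − ∠M − ∠K = 121.00°.
Law of sines: m = l·sin M/sin L ≈ 98.093.
Law of sines: k = l·sin K/sin L ≈ 107.61.
Area = ½·l·m·sin K ≈ 4524.2.
The altitude from L has length 2·area/l ≈ 50.522.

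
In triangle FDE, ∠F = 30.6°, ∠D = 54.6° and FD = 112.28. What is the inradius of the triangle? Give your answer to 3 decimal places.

The third angle is ∠E = 180° − ∠F − ∠D = 94.80°.
Law of sines: DE = FD·sin F/sin E ≈ 57.356.
Law of sines: EF = FD·sin D/sin E ≈ 91.845.
Area = ½·FD·DE·sin D ≈ 2624.7.
Semiperimeter s = (57.356+91.845+112.28)/2 = 130.74.
Inradius = area/s = 2624.7/130.74 ≈ 20.076.

r ≈ 20.076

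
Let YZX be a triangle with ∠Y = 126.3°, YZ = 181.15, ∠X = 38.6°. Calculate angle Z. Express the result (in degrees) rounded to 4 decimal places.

The third angle is ∠Z = 180° − ∠X − ∠Y = 15.10°.

∠Z ≈ 15.1000°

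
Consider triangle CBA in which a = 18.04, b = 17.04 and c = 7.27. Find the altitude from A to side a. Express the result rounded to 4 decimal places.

Semiperimeter s = (7.27 + 17.04 + 18.04)/2 = 21.175.
Heron's formula: area = √(21.175·13.905·4.135·3.135) ≈ 61.781.
The altitude from A has length 2·area/a ≈ 6.8493.

6.8493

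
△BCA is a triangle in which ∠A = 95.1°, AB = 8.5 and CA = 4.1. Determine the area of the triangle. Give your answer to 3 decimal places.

area ≈ 17.356

Area = ½·CA·AB·sin A ≈ 17.356.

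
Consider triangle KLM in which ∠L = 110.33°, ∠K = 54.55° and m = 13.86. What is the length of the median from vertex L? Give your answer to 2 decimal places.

The third angle is ∠M = 180° − ∠K − ∠L = 15.12°.
Law of sines: k = m·sin K/sin M ≈ 43.286.
Law of sines: l = m·sin L/sin M ≈ 49.826.
Median from L: ½√(2·m² + 2·k² − l²) ≈ 20.303.

m_L ≈ 20.30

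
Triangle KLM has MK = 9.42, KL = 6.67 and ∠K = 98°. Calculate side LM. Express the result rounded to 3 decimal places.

12.277

By the law of cosines, LM² = MK² + KL² − 2·MK·KL·cos K = 150.71, so LM ≈ 12.277.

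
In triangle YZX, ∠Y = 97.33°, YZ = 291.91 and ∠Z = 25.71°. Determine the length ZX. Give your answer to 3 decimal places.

The third angle is ∠X = 180° − ∠Y − ∠Z = 56.96°.
Law of sines: ZX = YZ·sin Y/sin X ≈ 345.37.

345.375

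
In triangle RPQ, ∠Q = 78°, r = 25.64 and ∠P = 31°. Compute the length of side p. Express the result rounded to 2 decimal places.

The third angle is ∠R = 180° − ∠P − ∠Q = 71.00°.
Law of sines: p = r·sin P/sin R ≈ 13.966.

13.97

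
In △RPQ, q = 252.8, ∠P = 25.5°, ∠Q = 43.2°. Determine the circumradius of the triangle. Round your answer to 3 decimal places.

184.648

The third angle is ∠R = 180° − ∠P − ∠Q = 111.30°.
Law of sines: r = q·sin R/sin Q ≈ 344.07.
Law of sines: p = q·sin P/sin Q ≈ 158.99.
Circumradius = q/(2 sin Q) ≈ 184.65.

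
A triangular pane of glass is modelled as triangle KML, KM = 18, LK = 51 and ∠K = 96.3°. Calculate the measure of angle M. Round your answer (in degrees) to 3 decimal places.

By the law of cosines, ML² = LK² + KM² − 2·LK·KM·cos K = 3126.5, so ML ≈ 55.915.
Law of cosines again: cos M = (KM² + ML² − LK²)/(2·KM·ML) ≈ 0.42201, so ∠M ≈ 65.04°.

65.039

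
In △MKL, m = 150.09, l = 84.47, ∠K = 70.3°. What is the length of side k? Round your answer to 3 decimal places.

145.309

By the law of cosines, k² = l² + m² − 2·l·m·cos K = 21115, so k ≈ 145.31.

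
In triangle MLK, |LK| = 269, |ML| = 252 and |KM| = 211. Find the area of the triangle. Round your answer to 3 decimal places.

area ≈ 25046.364

Semiperimeter s = (269 + 211 + 252)/2 = 366.
Heron's formula: area = √(366·97·155·114) ≈ 25046.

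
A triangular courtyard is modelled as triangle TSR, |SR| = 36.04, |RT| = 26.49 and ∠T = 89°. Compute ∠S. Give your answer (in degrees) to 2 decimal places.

∠S ≈ 47.30°

Law of sines: sin S = |RT|·sin T/|SR| ≈ 0.73490.
Since |SR| ≥ |RT|, only the acute value applies: ∠S ≈ 47.30°.
Then ∠R = 180° − ∠T − ∠S ≈ 43.70°.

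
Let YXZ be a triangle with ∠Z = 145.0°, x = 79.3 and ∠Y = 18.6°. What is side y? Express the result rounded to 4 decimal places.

89.5847

The third angle is ∠X = 180° − ∠Z − ∠Y = 16.40°.
Law of sines: y = x·sin Y/sin X ≈ 89.585.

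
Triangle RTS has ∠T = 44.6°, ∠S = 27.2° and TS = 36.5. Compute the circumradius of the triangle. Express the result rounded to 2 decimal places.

19.21

The third angle is ∠R = 180° − ∠T − ∠S = 108.20°.
Law of sines: SR = TS·sin T/sin R ≈ 26.978.
Law of sines: RT = TS·sin S/sin R ≈ 17.563.
Circumradius = TS/(2 sin R) ≈ 19.211.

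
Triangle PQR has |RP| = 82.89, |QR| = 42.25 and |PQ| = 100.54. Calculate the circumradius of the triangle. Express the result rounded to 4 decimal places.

By the law of cosines, cos P = (|RP|² + |PQ|² − |QR|²) / (2·|RP|·|PQ|) ≈ 0.91159, so ∠P ≈ 0.4237 rad.
Circumradius = |QR|/(2 sin P) ≈ 51.387.

51.3870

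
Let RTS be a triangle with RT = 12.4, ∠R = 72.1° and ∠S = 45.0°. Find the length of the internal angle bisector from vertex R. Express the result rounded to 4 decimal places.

The third angle is ∠T = 180° − ∠S − ∠R = 62.90°.
Law of sines: TS = RT·sin R/sin S ≈ 16.687.
Law of sines: SR = RT·sin T/sin S ≈ 15.611.
The bisector from R has length 2·SR·RT·cos(∠R/2)/(SR+RT) ≈ 11.175.

t_R ≈ 11.1747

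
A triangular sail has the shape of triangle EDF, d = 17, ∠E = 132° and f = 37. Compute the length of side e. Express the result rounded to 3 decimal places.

49.998

By the law of cosines, e² = d² + f² − 2·d·f·cos E = 2499.8, so e ≈ 49.998.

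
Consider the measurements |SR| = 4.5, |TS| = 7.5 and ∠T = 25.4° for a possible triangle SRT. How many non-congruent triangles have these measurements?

2

|TS|·sin T = 7.5·sin(25.4°) ≈ 3.217.
Since |TS| sin T < |SR| < |TS| (3.217 < 4.5 < 7.5), two triangles exist.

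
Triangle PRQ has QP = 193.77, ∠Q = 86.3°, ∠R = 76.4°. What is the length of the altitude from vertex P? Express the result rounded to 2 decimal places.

h_P ≈ 193.37

The third angle is ∠P = 180° − ∠R − ∠Q = 17.30°.
Law of sines: RQ = QP·sin P/sin R ≈ 59.285.
Law of sines: PR = QP·sin Q/sin R ≈ 198.94.
Area = ½·QP·RQ·sin Q ≈ 5731.8.
The altitude from P has length 2·area/RQ ≈ 193.37.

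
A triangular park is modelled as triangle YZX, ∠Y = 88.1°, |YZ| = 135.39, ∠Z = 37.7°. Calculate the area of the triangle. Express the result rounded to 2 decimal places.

The third angle is ∠X = 180° − ∠Y − ∠Z = 54.20°.
Law of sines: |ZX| = |YZ|·sin Y/sin X ≈ 166.84.
Law of sines: |XY| = |YZ|·sin Z/sin X ≈ 102.08.
Area = ½·|YZ|·|ZX|·sin Z ≈ 6906.6.

6906.61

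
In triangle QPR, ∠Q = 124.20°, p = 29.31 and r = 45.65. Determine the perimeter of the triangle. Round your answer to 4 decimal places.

141.6468

By the law of cosines, q² = p² + r² − 2·p·r·cos Q = 4447.1, so q ≈ 66.687.
Semiperimeter s = (66.687+29.31+45.65)/2 = 70.823.
Perimeter = 66.687 + 29.31 + 45.65 = 141.65.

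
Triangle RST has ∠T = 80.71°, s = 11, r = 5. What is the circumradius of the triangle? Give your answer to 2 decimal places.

By the law of cosines, t² = r² + s² − 2·r·s·cos T = 128.24, so t ≈ 11.324.
Area = ½·r·s·sin T ≈ 27.139.
Circumradius = t/(2 sin T) ≈ 5.7375.

5.74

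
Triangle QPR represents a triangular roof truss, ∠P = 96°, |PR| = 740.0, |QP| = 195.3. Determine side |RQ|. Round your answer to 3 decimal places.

784.828

By the law of cosines, |RQ|² = |QP|² + |PR|² − 2·|QP|·|PR|·cos P = 6.1596e+05, so |RQ| ≈ 784.83.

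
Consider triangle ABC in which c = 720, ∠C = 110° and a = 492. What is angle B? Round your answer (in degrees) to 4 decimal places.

Law of sines: sin A = a·sin C/c ≈ 0.64212.
Since c ≥ a, only the acute value applies: ∠A ≈ 39.95°.
Then ∠B = 180° − ∠C − ∠A ≈ 30.05°.

∠B ≈ 30.0497°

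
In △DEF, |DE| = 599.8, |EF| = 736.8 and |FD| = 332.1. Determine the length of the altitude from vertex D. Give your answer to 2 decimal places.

Semiperimeter s = (736.8 + 332.1 + 599.8)/2 = 834.35.
Heron's formula: area = √(834.35·97.55·502.25·234.55) ≈ 97919.
The altitude from D has length 2·area/|EF| ≈ 265.79.

265.79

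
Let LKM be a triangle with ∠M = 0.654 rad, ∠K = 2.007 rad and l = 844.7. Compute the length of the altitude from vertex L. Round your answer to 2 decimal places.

h_L ≈ 1007.49

The third angle is ∠L = π − ∠K − ∠M = 0.481 rad.
Law of sines: k = l·sin K/sin L ≈ 1656.1.
Law of sines: m = l·sin M/sin L ≈ 1111.6.
Area = ½·l·k·sin M ≈ 4.2551e+05.
The altitude from L has length 2·area/l ≈ 1007.5.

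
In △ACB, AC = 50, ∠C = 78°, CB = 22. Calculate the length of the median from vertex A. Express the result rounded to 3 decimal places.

By the law of cosines, BA² = AC² + CB² − 2·AC·CB·cos C = 2526.6, so BA ≈ 50.265.
Median from A: ½√(2·BA² + 2·AC² − CB²) ≈ 48.911.

m_A ≈ 48.911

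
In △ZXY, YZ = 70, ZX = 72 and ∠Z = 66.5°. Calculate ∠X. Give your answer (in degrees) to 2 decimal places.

∠X ≈ 55.52°

By the law of cosines, XY² = YZ² + ZX² − 2·YZ·ZX·cos Z = 6064.6, so XY ≈ 77.876.
Law of cosines again: cos X = (ZX² + XY² − YZ²)/(2·ZX·XY) ≈ 0.56613, so ∠X ≈ 55.52°.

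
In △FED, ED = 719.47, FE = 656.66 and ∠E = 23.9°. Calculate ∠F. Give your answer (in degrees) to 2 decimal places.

90.22

By the law of cosines, DF² = FE² + ED² − 2·FE·ED·cos E = 84966, so DF ≈ 291.49.
Law of cosines again: cos F = (DF² + FE² − ED²)/(2·DF·FE) ≈ -0.00384, so ∠F ≈ 90.22°.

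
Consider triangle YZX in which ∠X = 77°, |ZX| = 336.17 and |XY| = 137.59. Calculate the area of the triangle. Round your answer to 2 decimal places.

Area = ½·|ZX|·|XY|·sin X ≈ 22534.

area ≈ 22534.08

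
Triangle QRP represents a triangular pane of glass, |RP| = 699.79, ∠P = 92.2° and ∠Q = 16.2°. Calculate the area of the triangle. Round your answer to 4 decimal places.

832155.2320

The third angle is ∠R = 180° − ∠P − ∠Q = 71.60°.
Law of sines: |PQ| = |RP|·sin R/sin Q ≈ 2380.1.
Law of sines: |QR| = |RP|·sin P/sin Q ≈ 2506.4.
Area = ½·|RP|·|PQ|·sin P ≈ 8.3216e+05.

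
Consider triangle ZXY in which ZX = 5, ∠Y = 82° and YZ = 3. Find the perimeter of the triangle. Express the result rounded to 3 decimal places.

Law of sines: sin X = YZ·sin Y/ZX ≈ 0.59416.
Since ZX ≥ YZ, only the acute value applies: ∠X ≈ 36.45°.
Then ∠Z = 180° − ∠Y − ∠X ≈ 61.55°.
Law of sines gives XY = ZX·sin Z/sin Y ≈ 4.4393.
Semiperimeter s = (4.4393+3+5)/2 = 6.2196.
Perimeter = 4.4393 + 3 + 5 = 12.439.

perimeter ≈ 12.439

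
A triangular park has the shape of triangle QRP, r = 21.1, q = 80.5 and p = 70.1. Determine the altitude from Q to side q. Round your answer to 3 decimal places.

Semiperimeter s = (80.5 + 21.1 + 70.1)/2 = 85.85.
Heron's formula: area = √(85.85·5.35·64.75·15.75) ≈ 684.4.
The altitude from Q has length 2·area/q ≈ 17.004.

h_Q ≈ 17.004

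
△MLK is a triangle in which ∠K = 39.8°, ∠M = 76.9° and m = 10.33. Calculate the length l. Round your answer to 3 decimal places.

The third angle is ∠L = 180° − ∠K − ∠M = 63.30°.
Law of sines: l = m·sin L/sin M ≈ 9.4751.

9.475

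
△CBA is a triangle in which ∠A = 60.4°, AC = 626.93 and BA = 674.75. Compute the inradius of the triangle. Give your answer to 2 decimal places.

By the law of cosines, CB² = BA² + AC² − 2·BA·AC·cos A = 4.3043e+05, so CB ≈ 656.07.
Area = ½·BA·AC·sin A ≈ 1.8391e+05.
Semiperimeter s = (674.75+626.93+656.07)/2 = 978.88.
Inradius = area/s = 1.8391e+05/978.88 ≈ 187.88.

r ≈ 187.88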